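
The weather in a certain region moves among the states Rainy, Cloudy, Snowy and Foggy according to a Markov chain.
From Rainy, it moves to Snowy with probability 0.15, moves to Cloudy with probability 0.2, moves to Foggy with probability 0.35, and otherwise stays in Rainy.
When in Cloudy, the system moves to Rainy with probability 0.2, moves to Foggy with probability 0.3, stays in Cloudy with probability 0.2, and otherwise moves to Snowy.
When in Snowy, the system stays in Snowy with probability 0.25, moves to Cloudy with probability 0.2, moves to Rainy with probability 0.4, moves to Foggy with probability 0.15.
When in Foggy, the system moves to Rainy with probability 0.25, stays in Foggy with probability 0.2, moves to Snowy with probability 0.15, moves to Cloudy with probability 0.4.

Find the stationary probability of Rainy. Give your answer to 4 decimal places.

Let the stationary distribution be π with π = πP and π_1 + π_2 + π_3 + π_4 = 1.
π_1 = 0.3·π_1 + 0.2·π_2 + 0.4·π_3 + 0.25·π_4
π_2 = 0.2·π_1 + 0.2·π_2 + 0.2·π_3 + 0.4·π_4
π_3 = 0.15·π_1 + 0.3·π_2 + 0.25·π_3 + 0.15·π_4
Solving with the normalization constraint gives π = (0.2829, 0.2514, 0.2086, 0.2571).
So the stationary probability of Rainy is 0.2829.

0.2829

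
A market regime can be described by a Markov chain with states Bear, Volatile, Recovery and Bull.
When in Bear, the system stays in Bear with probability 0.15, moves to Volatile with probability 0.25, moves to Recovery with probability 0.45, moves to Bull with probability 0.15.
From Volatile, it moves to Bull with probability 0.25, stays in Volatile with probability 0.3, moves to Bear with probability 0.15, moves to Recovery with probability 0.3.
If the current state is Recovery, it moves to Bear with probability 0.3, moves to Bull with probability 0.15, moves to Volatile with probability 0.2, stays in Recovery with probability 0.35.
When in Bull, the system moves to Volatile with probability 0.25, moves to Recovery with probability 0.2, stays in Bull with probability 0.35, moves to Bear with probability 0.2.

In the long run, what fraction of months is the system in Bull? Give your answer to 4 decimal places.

0.2183

Let the stationary distribution be π with π = πP and π_1 + π_2 + π_3 + π_4 = 1.
π_1 = 0.15·π_1 + 0.15·π_2 + 0.3·π_3 + 0.2·π_4
π_2 = 0.25·π_1 + 0.3·π_2 + 0.2·π_3 + 0.25·π_4
π_3 = 0.45·π_1 + 0.3·π_2 + 0.35·π_3 + 0.2·π_4
Solving with the normalization constraint gives π = (0.2098, 0.2460, 0.3259, 0.2183).
So the stationary probability of Bull is 0.2183.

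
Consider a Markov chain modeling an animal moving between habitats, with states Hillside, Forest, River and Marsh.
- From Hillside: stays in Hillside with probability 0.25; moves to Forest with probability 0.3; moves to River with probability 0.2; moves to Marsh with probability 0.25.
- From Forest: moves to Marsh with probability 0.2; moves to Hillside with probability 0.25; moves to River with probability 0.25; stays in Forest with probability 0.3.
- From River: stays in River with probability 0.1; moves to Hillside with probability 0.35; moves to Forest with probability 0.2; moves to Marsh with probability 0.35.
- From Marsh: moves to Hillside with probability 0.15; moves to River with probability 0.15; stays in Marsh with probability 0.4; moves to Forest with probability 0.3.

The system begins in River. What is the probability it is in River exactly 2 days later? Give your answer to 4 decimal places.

Propagate the distribution vector 2 days from River.
After 0 days: (0.0000, 0.0000, 1.0000, 0.0000)
After 1 day: (0.3500, 0.2000, 0.1000, 0.3500)
After 2 days: (0.2250, 0.2900, 0.1825, 0.3025)
P(in River after 2 days) = 0.1825

0.1825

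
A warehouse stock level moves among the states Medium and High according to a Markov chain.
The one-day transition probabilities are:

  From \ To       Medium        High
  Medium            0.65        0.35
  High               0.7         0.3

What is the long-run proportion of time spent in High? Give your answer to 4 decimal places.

Let the stationary distribution be π with π = πP and π_1 + π_2 = 1.
π_1 = 0.65·π_1 + 0.7·π_2
Solving with the normalization constraint gives π = (0.6667, 0.3333).
So the stationary probability of High is 0.3333.

0.3333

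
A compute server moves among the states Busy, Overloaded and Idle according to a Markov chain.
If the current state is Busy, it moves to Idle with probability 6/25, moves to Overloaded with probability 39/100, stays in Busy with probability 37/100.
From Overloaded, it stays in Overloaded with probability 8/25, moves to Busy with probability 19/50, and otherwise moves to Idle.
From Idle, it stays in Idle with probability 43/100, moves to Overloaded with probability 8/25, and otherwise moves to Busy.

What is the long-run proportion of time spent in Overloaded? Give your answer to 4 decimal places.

0.3434

Let the stationary distribution be π with π = πP and π_1 + π_2 + π_3 = 1.
π_1 = 0.37·π_1 + 0.38·π_2 + 0.25·π_3
π_2 = 0.39·π_1 + 0.32·π_2 + 0.32·π_3
Solving with the normalization constraint gives π = (0.3348, 0.3434, 0.3217).
So the stationary probability of Overloaded is 0.3434.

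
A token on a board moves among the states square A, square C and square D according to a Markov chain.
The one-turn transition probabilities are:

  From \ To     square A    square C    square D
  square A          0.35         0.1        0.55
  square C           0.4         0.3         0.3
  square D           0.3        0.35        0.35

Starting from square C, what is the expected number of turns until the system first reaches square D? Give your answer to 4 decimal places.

Let t(s) be the expected number of turns to first reach square D from state s, with t(square D) = 0. Conditioning on the first turn:
t(square A) = 1 + 0.35·t(square A) + 0.1·t(square C)
t(square C) = 1 + 0.4·t(square A) + 0.3·t(square C)
Solving: t(square A) = 1.9277, t(square C) = 2.5301.
Expected turns from square C to square D: 2.5301.

2.5301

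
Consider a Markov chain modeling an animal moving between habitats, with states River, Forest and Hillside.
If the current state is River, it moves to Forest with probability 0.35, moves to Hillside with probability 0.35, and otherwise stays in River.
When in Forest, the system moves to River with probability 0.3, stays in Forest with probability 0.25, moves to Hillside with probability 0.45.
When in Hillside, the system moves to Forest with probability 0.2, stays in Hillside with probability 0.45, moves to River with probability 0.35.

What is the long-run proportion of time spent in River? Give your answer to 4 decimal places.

Let the stationary distribution be π with π = πP and π_1 + π_2 + π_3 = 1.
π_1 = 0.3·π_1 + 0.3·π_2 + 0.35·π_3
π_2 = 0.35·π_1 + 0.25·π_2 + 0.2·π_3
Solving with the normalization constraint gives π = (0.3209, 0.2612, 0.4179).
So the stationary probability of River is 0.3209.

0.3209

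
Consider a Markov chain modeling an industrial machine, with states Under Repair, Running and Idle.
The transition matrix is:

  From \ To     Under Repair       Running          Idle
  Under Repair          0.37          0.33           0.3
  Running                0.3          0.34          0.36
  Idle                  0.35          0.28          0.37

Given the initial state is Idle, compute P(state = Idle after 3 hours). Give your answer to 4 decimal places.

Propagate the distribution vector 3 hours from Idle.
After 0 hours: (0.0000, 0.0000, 1.0000)
After 1 hour: (0.3500, 0.2800, 0.3700)
After 2 hours: (0.3430, 0.3143, 0.3427)
After 3 hours: (0.3411, 0.3160, 0.3428)
P(in Idle after 3 hours) = 0.3428

0.3428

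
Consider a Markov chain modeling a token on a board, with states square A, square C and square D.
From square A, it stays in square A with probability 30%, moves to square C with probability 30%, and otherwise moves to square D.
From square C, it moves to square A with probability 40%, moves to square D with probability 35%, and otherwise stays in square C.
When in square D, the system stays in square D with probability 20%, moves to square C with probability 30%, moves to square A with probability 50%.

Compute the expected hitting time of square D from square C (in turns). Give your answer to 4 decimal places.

Let t(s) be the expected number of turns to first reach square D from state s, with t(square D) = 0. Conditioning on the first turn:
t(square A) = 1 + 0.3·t(square A) + 0.3·t(square C)
t(square C) = 1 + 0.4·t(square A) + 0.25·t(square C)
Solving: t(square A) = 2.5926, t(square C) = 2.7160.
Expected turns from square C to square D: 2.7160.

2.7160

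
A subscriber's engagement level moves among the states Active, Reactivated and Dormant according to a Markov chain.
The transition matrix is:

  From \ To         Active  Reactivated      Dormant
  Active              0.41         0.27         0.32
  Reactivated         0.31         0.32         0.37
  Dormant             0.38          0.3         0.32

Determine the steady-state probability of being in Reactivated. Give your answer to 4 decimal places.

Let the stationary distribution be π with π = πP and π_1 + π_2 + π_3 = 1.
π_1 = 0.41·π_1 + 0.31·π_2 + 0.38·π_3
π_2 = 0.27·π_1 + 0.32·π_2 + 0.3·π_3
Solving with the normalization constraint gives π = (0.3705, 0.2948, 0.3347).
So the stationary probability of Reactivated is 0.2948.

0.2948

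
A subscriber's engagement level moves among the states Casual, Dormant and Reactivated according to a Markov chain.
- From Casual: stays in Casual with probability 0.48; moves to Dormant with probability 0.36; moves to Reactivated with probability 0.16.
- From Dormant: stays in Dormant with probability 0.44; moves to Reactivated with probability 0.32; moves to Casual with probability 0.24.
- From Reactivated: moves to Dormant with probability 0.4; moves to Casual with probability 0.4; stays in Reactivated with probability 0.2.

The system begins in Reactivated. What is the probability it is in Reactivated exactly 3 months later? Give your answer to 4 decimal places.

0.2333

Propagate the distribution vector 3 months from Reactivated.
After 0 months: (0.0000, 0.0000, 1.0000)
After 1 month: (0.4000, 0.4000, 0.2000)
After 2 months: (0.3680, 0.4000, 0.2320)
After 3 months: (0.3654, 0.4013, 0.2333)
P(in Reactivated after 3 months) = 0.2333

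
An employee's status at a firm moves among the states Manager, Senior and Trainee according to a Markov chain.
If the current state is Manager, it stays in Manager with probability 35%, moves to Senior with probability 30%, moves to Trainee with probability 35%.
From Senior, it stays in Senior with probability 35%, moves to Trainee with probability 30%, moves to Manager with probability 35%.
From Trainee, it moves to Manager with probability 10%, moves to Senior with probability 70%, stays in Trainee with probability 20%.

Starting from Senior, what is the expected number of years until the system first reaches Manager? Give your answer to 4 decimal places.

3.5484

Let t(s) be the expected number of years to first reach Manager from state s, with t(Manager) = 0. Conditioning on the first year:
t(Senior) = 1 + 0.35·t(Senior) + 0.3·t(Trainee)
t(Trainee) = 1 + 0.7·t(Senior) + 0.2·t(Trainee)
Solving: t(Senior) = 3.5484, t(Trainee) = 4.3548.
Expected years from Senior to Manager: 3.5484.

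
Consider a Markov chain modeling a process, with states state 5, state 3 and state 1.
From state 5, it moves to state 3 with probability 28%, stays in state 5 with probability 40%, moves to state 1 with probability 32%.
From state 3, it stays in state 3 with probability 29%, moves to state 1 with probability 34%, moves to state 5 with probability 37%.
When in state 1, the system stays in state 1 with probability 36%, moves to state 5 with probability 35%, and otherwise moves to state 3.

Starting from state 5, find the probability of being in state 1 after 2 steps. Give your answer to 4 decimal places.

Sum over the intermediate state after 1 step:
P = P(state 5→state 5)·P(state 5→state 1) + P(state 5→state 3)·P(state 3→state 1) + P(state 5→state 1)·P(state 1→state 1)
  = 0.4×0.32 + 0.28×0.34 + 0.32×0.36
  = 0.1280 + 0.0952 + 0.1152 = 0.3384

0.3384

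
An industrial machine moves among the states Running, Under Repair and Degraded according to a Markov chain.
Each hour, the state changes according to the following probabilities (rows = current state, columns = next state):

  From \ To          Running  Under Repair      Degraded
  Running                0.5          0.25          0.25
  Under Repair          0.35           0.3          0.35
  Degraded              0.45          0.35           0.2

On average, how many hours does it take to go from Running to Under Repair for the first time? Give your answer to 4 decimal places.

3.6522

Let t(s) be the expected number of hours to first reach Under Repair from state s, with t(Under Repair) = 0. Conditioning on the first hour:
t(Running) = 1 + 0.5·t(Running) + 0.25·t(Degraded)
t(Degraded) = 1 + 0.45·t(Running) + 0.2·t(Degraded)
Solving: t(Running) = 3.6522, t(Degraded) = 3.3043.
Expected hours from Running to Under Repair: 3.6522.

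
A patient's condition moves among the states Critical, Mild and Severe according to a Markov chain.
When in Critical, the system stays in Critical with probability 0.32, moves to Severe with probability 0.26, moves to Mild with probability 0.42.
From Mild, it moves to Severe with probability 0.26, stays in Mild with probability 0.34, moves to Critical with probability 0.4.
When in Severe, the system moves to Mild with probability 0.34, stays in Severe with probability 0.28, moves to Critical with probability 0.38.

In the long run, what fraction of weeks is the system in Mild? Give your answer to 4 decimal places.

0.3692

Let the stationary distribution be π with π = πP and π_1 + π_2 + π_3 = 1.
π_1 = 0.32·π_1 + 0.4·π_2 + 0.38·π_3
π_2 = 0.42·π_1 + 0.34·π_2 + 0.34·π_3
Solving with the normalization constraint gives π = (0.3655, 0.3692, 0.2653).
So the stationary probability of Mild is 0.3692.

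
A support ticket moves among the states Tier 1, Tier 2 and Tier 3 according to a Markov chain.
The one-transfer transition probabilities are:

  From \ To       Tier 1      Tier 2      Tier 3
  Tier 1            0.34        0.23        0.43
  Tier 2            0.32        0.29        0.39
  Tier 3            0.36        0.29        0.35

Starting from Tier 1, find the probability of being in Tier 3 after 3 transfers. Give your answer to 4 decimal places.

0.3883

Propagate the distribution vector 3 transfers from Tier 1.
After 0 transfers: (1.0000, 0.0000, 0.0000)
After 1 transfer: (0.3400, 0.2300, 0.4300)
After 2 transfers: (0.3440, 0.2696, 0.3864)
After 3 transfers: (0.3423, 0.2694, 0.3883)
P(in Tier 3 after 3 transfers) = 0.3883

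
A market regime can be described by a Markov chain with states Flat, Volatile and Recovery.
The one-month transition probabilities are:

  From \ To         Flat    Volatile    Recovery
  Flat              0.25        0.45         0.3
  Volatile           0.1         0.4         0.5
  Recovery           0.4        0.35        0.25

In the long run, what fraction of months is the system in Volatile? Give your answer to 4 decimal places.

Let the stationary distribution be π with π = πP and π_1 + π_2 + π_3 = 1.
π_1 = 0.25·π_1 + 0.1·π_2 + 0.4·π_3
π_2 = 0.45·π_1 + 0.4·π_2 + 0.35·π_3
Solving with the normalization constraint gives π = (0.2450, 0.3942, 0.3608).
So the stationary probability of Volatile is 0.3942.

0.3942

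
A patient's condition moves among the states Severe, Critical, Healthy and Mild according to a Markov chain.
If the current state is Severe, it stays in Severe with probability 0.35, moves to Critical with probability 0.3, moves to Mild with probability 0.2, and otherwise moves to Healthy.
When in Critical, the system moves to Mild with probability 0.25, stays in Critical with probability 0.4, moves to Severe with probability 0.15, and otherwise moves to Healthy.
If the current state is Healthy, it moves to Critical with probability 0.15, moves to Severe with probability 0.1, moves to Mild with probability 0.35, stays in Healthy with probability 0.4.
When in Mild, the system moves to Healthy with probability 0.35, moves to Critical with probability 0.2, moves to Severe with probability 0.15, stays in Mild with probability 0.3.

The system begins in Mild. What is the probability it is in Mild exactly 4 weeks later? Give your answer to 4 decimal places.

0.2857

Propagate the distribution vector 4 weeks from Mild.
After 0 weeks: (0.0000, 0.0000, 0.0000, 1.0000)
After 1 week: (0.1500, 0.2000, 0.3500, 0.3000)
After 2 weeks: (0.1625, 0.2375, 0.3075, 0.2925)
After 3 weeks: (0.1671, 0.2484, 0.2973, 0.2873)
After 4 weeks: (0.1686, 0.2515, 0.2942, 0.2857)
P(in Mild after 4 weeks) = 0.2857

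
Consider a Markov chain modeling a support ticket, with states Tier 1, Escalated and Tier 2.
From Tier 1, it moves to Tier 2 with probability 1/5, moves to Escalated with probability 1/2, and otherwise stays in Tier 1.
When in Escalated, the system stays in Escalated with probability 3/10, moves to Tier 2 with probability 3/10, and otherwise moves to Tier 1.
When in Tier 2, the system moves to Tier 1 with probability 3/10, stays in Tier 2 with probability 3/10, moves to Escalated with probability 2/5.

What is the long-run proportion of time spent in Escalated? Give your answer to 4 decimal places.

0.3945

Let the stationary distribution be π with π = πP and π_1 + π_2 + π_3 = 1.
π_1 = 0.3·π_1 + 0.4·π_2 + 0.3·π_3
π_2 = 0.5·π_1 + 0.3·π_2 + 0.4·π_3
Solving with the normalization constraint gives π = (0.3394, 0.3945, 0.2661).
So the stationary probability of Escalated is 0.3945.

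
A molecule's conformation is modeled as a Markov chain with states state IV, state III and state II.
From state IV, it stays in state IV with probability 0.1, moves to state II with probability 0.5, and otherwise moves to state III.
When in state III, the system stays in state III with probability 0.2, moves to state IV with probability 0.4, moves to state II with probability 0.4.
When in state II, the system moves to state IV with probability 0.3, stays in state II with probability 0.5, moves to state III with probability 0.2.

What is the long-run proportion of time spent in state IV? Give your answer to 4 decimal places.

Let the stationary distribution be π with π = πP and π_1 + π_2 + π_3 = 1.
π_1 = 0.1·π_1 + 0.4·π_2 + 0.3·π_3
π_2 = 0.4·π_1 + 0.2·π_2 + 0.2·π_3
Solving with the normalization constraint gives π = (0.2712, 0.2542, 0.4746).
So the stationary probability of state IV is 0.2712.

0.2712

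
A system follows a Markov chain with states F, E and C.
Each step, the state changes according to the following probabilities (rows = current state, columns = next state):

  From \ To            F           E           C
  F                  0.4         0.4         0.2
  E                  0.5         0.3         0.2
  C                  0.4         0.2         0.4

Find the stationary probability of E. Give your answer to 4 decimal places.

0.3182

Let the stationary distribution be π with π = πP and π_1 + π_2 + π_3 = 1.
π_1 = 0.4·π_1 + 0.5·π_2 + 0.4·π_3
π_2 = 0.4·π_1 + 0.3·π_2 + 0.2·π_3
Solving with the normalization constraint gives π = (0.4318, 0.3182, 0.2500).
So the stationary probability of E is 0.3182.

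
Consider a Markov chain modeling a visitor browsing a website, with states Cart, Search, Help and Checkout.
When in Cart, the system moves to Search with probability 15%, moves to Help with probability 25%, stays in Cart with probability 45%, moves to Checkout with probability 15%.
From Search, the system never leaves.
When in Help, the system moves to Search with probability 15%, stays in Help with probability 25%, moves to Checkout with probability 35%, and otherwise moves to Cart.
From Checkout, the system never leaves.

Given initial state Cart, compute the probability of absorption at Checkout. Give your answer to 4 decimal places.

Let h(s) be the probability of absorption at Checkout starting from transient state s. Then h(Checkout) = 1 and h(Search) = 0. By first-step analysis:
h(Cart) = 0.45·h(Cart) + 0.15·0 + 0.25·h(Help) + 0.15·1
h(Help) = 0.25·h(Cart) + 0.15·0 + 0.25·h(Help) + 0.35·1
Solving: h(Cart) = 0.5714, h(Help) = 0.6571.
Starting from Cart, the probability is 0.5714.

0.5714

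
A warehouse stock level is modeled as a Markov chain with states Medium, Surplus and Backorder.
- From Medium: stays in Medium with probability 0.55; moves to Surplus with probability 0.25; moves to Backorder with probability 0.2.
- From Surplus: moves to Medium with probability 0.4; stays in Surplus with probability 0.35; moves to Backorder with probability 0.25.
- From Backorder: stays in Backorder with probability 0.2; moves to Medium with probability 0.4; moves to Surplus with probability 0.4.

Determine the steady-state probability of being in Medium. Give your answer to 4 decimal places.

0.4706

Let the stationary distribution be π with π = πP and π_1 + π_2 + π_3 = 1.
π_1 = 0.55·π_1 + 0.4·π_2 + 0.4·π_3
π_2 = 0.25·π_1 + 0.35·π_2 + 0.4·π_3
Solving with the normalization constraint gives π = (0.4706, 0.3137, 0.2157).
So the stationary probability of Medium is 0.4706.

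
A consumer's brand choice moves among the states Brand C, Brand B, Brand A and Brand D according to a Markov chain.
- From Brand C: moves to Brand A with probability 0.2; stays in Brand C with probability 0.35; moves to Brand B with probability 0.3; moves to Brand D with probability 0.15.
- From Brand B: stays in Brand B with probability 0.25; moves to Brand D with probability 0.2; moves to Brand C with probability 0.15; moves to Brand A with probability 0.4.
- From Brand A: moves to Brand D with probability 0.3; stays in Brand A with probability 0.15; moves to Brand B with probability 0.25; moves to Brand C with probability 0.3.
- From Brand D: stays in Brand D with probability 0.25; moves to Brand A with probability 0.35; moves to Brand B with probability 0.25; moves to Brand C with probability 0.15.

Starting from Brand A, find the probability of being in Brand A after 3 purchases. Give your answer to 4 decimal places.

Propagate the distribution vector 3 purchases from Brand A.
After 0 purchases: (0.0000, 0.0000, 1.0000, 0.0000)
After 1 purchase: (0.3000, 0.2500, 0.1500, 0.3000)
After 2 purchases: (0.2325, 0.2650, 0.2875, 0.2150)
After 3 purchases: (0.2396, 0.2616, 0.2709, 0.2279)
P(in Brand A after 3 purchases) = 0.2709

0.2709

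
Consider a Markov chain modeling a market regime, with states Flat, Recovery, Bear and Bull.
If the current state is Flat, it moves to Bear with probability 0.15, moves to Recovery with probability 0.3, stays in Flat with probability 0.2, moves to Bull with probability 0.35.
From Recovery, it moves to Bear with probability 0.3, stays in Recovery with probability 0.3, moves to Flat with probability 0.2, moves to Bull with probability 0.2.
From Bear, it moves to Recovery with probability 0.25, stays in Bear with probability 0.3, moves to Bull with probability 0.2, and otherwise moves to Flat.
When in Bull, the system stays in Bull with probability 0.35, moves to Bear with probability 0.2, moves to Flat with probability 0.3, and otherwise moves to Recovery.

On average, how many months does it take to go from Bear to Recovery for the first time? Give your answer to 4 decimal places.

Let t(s) be the expected number of months to first reach Recovery from state s, with t(Recovery) = 0. Conditioning on the first month:
t(Flat) = 1 + 0.2·t(Flat) + 0.15·t(Bear) + 0.35·t(Bull)
t(Bear) = 1 + 0.25·t(Flat) + 0.3·t(Bear) + 0.2·t(Bull)
t(Bull) = 1 + 0.3·t(Flat) + 0.2·t(Bear) + 0.35·t(Bull)
Solving: t(Flat) = 4.1300, t(Bear) = 4.2625, t(Bull) = 4.7562.
Expected months from Bear to Recovery: 4.2625.

4.2625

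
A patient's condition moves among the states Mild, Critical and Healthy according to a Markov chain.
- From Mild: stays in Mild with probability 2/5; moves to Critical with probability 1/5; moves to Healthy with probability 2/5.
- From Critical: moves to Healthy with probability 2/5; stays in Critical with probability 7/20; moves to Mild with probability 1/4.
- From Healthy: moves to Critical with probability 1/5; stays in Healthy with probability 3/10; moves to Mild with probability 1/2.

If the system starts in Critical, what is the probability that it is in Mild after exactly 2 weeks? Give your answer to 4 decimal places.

Sum over the intermediate state after 1 week:
P = P(Critical→Mild)·P(Mild→Mild) + P(Critical→Critical)·P(Critical→Mild) + P(Critical→Healthy)·P(Healthy→Mild)
  = 0.25×0.4 + 0.35×0.25 + 0.4×0.5
  = 0.1000 + 0.0875 + 0.2000 = 0.3875

0.3875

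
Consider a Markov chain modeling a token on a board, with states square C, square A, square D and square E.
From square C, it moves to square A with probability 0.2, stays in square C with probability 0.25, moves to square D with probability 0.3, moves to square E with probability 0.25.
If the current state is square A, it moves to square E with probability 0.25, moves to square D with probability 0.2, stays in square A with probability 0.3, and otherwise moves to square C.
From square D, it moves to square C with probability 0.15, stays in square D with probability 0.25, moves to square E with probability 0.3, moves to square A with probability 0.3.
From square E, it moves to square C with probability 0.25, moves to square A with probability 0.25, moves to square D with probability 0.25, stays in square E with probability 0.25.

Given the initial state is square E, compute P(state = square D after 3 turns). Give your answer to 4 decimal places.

0.2481

Propagate the distribution vector 3 turns from square E.
After 0 turns: (0.0000, 0.0000, 0.0000, 1.0000)
After 1 turn: (0.2500, 0.2500, 0.2500, 0.2500)
After 2 turns: (0.2250, 0.2625, 0.2500, 0.2625)
After 3 turns: (0.2250, 0.2644, 0.2481, 0.2625)
P(in square D after 3 turns) = 0.2481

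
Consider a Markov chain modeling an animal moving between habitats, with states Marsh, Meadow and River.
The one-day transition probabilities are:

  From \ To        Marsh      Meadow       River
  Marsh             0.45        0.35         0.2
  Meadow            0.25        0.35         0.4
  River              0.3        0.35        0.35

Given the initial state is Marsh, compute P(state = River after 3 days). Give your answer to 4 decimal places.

Propagate the distribution vector 3 days from Marsh.
After 0 days: (1.0000, 0.0000, 0.0000)
After 1 day: (0.4500, 0.3500, 0.2000)
After 2 days: (0.3500, 0.3500, 0.3000)
After 3 days: (0.3350, 0.3500, 0.3150)
P(in River after 3 days) = 0.3150

0.3150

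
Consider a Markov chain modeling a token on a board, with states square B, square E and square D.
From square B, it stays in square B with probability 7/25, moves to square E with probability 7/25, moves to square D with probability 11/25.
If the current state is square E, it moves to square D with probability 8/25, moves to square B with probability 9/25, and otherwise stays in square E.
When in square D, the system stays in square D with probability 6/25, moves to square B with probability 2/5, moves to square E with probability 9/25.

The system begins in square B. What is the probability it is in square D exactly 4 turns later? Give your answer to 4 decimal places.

0.3343

Propagate the distribution vector 4 turns from square B.
After 0 turns: (1.0000, 0.0000, 0.0000)
After 1 turn: (0.2800, 0.2800, 0.4400)
After 2 turns: (0.3552, 0.3264, 0.3184)
After 3 turns: (0.3443, 0.3185, 0.3372)
After 4 turns: (0.3459, 0.3197, 0.3343)
P(in square D after 4 turns) = 0.3343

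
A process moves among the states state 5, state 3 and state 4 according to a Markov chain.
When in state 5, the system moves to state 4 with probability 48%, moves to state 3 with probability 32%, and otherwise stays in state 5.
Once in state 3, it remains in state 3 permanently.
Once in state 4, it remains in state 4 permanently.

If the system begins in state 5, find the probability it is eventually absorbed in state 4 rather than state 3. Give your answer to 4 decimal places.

Let h(s) be the probability of absorption at state 4 starting from transient state s. Then h(state 4) = 1 and h(state 3) = 0. By first-step analysis:
h(state 5) = 0.2·h(state 5) + 0.32·0 + 0.48·1
Solving: h(state 5) = 0.6000.
Starting from state 5, the probability is 0.6000.

0.6000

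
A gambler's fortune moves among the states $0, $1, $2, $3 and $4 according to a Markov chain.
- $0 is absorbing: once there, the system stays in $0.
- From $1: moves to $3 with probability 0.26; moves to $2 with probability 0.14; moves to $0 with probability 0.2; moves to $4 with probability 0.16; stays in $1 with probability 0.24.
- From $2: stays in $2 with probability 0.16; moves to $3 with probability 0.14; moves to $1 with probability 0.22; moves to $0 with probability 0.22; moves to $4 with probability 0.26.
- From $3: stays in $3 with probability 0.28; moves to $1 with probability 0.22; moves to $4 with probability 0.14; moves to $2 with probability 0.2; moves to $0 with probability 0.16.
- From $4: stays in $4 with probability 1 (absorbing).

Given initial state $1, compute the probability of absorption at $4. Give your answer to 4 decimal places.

0.4692

Let h(s) be the probability of absorption at $4 starting from transient state s. Then h($4) = 1 and h($0) = 0. By first-step analysis:
h($1) = 0.2·0 + 0.24·h($1) + 0.14·h($2) + 0.26·h($3) + 0.16·1
h($2) = 0.22·0 + 0.22·h($1) + 0.16·h($2) + 0.14·h($3) + 0.26·1
h($3) = 0.16·0 + 0.22·h($1) + 0.2·h($2) + 0.28·h($3) + 0.14·1
Solving: h($1) = 0.4692, h($2) = 0.5124, h($3) = 0.4801.
Starting from $1, the probability is 0.4692.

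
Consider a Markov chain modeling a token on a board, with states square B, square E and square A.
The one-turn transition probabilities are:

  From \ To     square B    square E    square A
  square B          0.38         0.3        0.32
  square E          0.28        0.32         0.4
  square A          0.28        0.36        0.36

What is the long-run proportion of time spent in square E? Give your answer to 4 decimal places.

0.3282

Let the stationary distribution be π with π = πP and π_1 + π_2 + π_3 = 1.
π_1 = 0.38·π_1 + 0.28·π_2 + 0.28·π_3
π_2 = 0.3·π_1 + 0.32·π_2 + 0.36·π_3
Solving with the normalization constraint gives π = (0.3111, 0.3282, 0.3607).
So the stationary probability of square E is 0.3282.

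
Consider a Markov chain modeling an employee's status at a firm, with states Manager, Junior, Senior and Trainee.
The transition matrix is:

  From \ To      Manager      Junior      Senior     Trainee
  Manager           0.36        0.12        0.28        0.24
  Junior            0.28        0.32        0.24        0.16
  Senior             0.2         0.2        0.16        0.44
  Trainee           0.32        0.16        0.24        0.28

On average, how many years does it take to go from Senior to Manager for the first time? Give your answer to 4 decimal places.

Let t(s) be the expected number of years to first reach Manager from state s, with t(Manager) = 0. Conditioning on the first year:
t(Junior) = 1 + 0.32·t(Junior) + 0.24·t(Senior) + 0.16·t(Trainee)
t(Senior) = 1 + 0.2·t(Junior) + 0.16·t(Senior) + 0.44·t(Trainee)
t(Trainee) = 1 + 0.16·t(Junior) + 0.24·t(Senior) + 0.28·t(Trainee)
Solving: t(Junior) = 3.6721, t(Senior) = 3.9008, t(Trainee) = 3.5052.
Expected years from Senior to Manager: 3.9008.

3.9008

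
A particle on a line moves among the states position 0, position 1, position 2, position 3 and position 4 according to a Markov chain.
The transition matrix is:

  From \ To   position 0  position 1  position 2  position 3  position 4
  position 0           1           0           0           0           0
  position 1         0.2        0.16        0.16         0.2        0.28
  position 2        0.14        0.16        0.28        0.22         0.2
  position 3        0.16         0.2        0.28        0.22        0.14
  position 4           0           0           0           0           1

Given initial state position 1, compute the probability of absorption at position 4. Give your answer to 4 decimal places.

0.5665

Let h(s) be the probability of absorption at position 4 starting from transient state s. Then h(position 4) = 1 and h(position 0) = 0. By first-step analysis:
h(position 1) = 0.2·0 + 0.16·h(position 1) + 0.16·h(position 2) + 0.2·h(position 3) + 0.28·1
h(position 2) = 0.14·0 + 0.16·h(position 1) + 0.28·h(position 2) + 0.22·h(position 3) + 0.2·1
h(position 3) = 0.16·0 + 0.2·h(position 1) + 0.28·h(position 2) + 0.22·h(position 3) + 0.14·1
Solving: h(position 1) = 0.5665, h(position 2) = 0.5649, h(position 3) = 0.5275.
Starting from position 1, the probability is 0.5665.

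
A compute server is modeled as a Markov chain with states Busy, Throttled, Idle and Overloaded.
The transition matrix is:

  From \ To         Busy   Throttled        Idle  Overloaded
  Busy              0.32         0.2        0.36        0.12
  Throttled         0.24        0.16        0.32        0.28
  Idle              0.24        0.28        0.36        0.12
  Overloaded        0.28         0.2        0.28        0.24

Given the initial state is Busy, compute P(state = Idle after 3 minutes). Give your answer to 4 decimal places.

Propagate the distribution vector 3 minutes from Busy.
After 0 minutes: (1.0000, 0.0000, 0.0000, 0.0000)
After 1 minute: (0.3200, 0.2000, 0.3600, 0.1200)
After 2 minutes: (0.2704, 0.2208, 0.3424, 0.1664)
After 3 minutes: (0.2683, 0.2186, 0.3379, 0.1753)
P(in Idle after 3 minutes) = 0.3379

0.3379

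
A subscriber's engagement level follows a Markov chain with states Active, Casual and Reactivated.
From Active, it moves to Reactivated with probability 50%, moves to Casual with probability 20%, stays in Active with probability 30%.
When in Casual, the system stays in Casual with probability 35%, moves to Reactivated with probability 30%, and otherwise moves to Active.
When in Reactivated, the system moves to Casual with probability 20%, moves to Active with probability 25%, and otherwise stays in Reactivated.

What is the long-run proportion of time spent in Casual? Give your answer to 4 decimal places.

Let the stationary distribution be π with π = πP and π_1 + π_2 + π_3 = 1.
π_1 = 0.3·π_1 + 0.35·π_2 + 0.25·π_3
π_2 = 0.2·π_1 + 0.35·π_2 + 0.2·π_3
Solving with the normalization constraint gives π = (0.2879, 0.2353, 0.4768).
So the stationary probability of Casual is 0.2353.

0.2353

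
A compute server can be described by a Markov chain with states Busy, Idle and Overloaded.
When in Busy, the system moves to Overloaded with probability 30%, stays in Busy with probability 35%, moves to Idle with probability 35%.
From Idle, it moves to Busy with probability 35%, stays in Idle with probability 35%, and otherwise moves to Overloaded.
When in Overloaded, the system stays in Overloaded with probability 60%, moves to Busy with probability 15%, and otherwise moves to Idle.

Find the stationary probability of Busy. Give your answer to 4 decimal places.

0.2643

Let the stationary distribution be π with π = πP and π_1 + π_2 + π_3 = 1.
π_1 = 0.35·π_1 + 0.35·π_2 + 0.15·π_3
π_2 = 0.35·π_1 + 0.35·π_2 + 0.25·π_3
Solving with the normalization constraint gives π = (0.2643, 0.3071, 0.4286).
So the stationary probability of Busy is 0.2643.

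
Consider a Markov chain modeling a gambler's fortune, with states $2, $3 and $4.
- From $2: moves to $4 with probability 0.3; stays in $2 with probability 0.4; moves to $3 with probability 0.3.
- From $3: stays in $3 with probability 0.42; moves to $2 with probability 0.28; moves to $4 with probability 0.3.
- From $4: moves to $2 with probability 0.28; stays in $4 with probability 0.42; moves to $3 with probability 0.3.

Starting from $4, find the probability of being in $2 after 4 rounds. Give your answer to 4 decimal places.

Propagate the distribution vector 4 rounds from $4.
After 0 rounds: (0.0000, 0.0000, 1.0000)
After 1 round: (0.2800, 0.3000, 0.4200)
After 2 rounds: (0.3136, 0.3360, 0.3504)
After 3 rounds: (0.3176, 0.3403, 0.3420)
After 4 rounds: (0.3181, 0.3408, 0.3410)
P(in $2 after 4 rounds) = 0.3181

0.3181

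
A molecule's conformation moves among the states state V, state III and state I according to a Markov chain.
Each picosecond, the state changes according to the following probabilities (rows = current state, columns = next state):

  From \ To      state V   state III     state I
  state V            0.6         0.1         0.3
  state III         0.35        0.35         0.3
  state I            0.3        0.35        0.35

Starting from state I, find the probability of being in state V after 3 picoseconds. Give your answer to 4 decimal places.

Propagate the distribution vector 3 picoseconds from state I.
After 0 picoseconds: (0.0000, 0.0000, 1.0000)
After 1 picosecond: (0.3000, 0.3500, 0.3500)
After 2 picoseconds: (0.4075, 0.2750, 0.3175)
After 3 picoseconds: (0.4360, 0.2481, 0.3159)
P(in state V after 3 picoseconds) = 0.4360

0.4360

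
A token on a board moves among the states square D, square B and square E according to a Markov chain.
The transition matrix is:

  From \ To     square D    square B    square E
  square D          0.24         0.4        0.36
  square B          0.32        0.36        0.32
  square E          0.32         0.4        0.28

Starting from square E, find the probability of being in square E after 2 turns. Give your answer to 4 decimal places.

0.3216

Sum over the intermediate state after 1 turn:
P = P(square E→square D)·P(square D→square E) + P(square E→square B)·P(square B→square E) + P(square E→square E)·P(square E→square E)
  = 0.32×0.36 + 0.4×0.32 + 0.28×0.28
  = 0.1152 + 0.1280 + 0.0784 = 0.3216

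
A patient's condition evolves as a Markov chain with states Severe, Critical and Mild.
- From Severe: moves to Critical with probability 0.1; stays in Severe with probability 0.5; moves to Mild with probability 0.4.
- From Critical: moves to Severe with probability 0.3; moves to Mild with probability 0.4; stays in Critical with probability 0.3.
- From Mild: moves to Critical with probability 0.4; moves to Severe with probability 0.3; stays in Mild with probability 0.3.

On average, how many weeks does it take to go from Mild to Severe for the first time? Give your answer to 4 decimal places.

3.3333

Let t(s) be the expected number of weeks to first reach Severe from state s, with t(Severe) = 0. Conditioning on the first week:
t(Critical) = 1 + 0.3·t(Critical) + 0.4·t(Mild)
t(Mild) = 1 + 0.4·t(Critical) + 0.3·t(Mild)
Solving: t(Critical) = 3.3333, t(Mild) = 3.3333.
Expected weeks from Mild to Severe: 3.3333.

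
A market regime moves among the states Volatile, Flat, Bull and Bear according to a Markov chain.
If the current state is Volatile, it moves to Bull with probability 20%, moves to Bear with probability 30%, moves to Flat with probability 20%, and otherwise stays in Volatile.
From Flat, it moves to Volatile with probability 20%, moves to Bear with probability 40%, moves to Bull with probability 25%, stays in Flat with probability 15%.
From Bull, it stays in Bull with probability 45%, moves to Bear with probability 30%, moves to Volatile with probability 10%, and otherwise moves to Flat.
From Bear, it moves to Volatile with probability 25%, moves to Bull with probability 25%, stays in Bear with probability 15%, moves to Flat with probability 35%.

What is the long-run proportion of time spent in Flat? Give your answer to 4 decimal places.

0.2162

Let the stationary distribution be π with π = πP and π_1 + π_2 + π_3 + π_4 = 1.
π_1 = 0.3·π_1 + 0.2·π_2 + 0.1·π_3 + 0.25·π_4
π_2 = 0.2·π_1 + 0.15·π_2 + 0.15·π_3 + 0.35·π_4
π_3 = 0.2·π_1 + 0.25·π_2 + 0.45·π_3 + 0.25·π_4
Solving with the normalization constraint gives π = (0.2045, 0.2162, 0.2997, 0.2797).
So the stationary probability of Flat is 0.2162.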